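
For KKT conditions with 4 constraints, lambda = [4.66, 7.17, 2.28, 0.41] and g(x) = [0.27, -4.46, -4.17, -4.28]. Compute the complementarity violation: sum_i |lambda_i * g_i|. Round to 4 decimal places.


KKT complementary slackness check:
lambda_1 * g_1 = 4.66 * 0.27 = 1.2582
lambda_2 * g_2 = 7.17 * -4.46 = -31.9782
lambda_3 * g_3 = 2.28 * -4.17 = -9.5076
lambda_4 * g_4 = 0.41 * -4.28 = -1.7548
Total violation = 1.2582 + 31.9782 + 9.5076 + 1.7548 = 44.4988


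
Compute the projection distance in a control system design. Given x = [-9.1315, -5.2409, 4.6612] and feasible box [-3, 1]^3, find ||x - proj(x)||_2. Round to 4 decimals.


Project each component onto [-3, 1].
clip(-9.1315) = -3.0, clip(-5.2409) = -3.0, clip(4.6612) = 1.0
Projection = [-3.0, -3.0, 1.0]
Squared diffs: [37.5953, 5.0216, 13.4044]
Distance = sqrt(56.0213) = 7.4847


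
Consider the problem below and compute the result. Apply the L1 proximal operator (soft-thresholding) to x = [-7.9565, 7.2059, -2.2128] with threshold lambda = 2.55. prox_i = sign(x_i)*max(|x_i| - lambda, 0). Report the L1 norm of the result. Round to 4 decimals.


Soft-thresholding with lambda = 2.55:
prox(-7.9565) = sign(-7.9565)*max(|-7.9565| - 2.55, 0) = -5.4065
prox(7.2059) = sign(7.2059)*max(|7.2059| - 2.55, 0) = 4.6559
prox(-2.2128) = sign(-2.2128)*max(|-2.2128| - 2.55, 0) = 0.0
prox(x) = [-5.4065, 4.6559, 0.0]
||prox(x)||_1 = 5.4065 + 4.6559 + 0.0 = 10.0624


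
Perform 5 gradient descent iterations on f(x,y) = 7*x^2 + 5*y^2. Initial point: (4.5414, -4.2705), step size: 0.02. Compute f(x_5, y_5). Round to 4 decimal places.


Gradient descent on f(x,y) = 7*x^2 + 5*y^2.
Starting point: (4.5414, -4.2705), alpha = 0.02
Step 1: grad_x = 2*7*4.5414 = 63.5796, grad_y = 2*5*-4.2705 = -42.705
  x_1 = 4.5414 - 0.02*63.5796 = 3.2698
  y_1 = -4.2705 - 0.02*-42.705 = -3.4164
Step 2: grad_x = 2*7*3.2698 = 45.7773, grad_y = 2*5*-3.4164 = -34.164
  x_2 = 3.2698 - 0.02*45.7773 = 2.3543
  y_2 = -3.4164 - 0.02*-34.164 = -2.7331
Step 3: grad_x = 2*7*2.3543 = 32.9597, grad_y = 2*5*-2.7331 = -27.3312
  x_3 = 2.3543 - 0.02*32.9597 = 1.6951
  y_3 = -2.7331 - 0.02*-27.3312 = -2.1865
Step 4: grad_x = 2*7*1.6951 = 23.731, grad_y = 2*5*-2.1865 = -21.865
  x_4 = 1.6951 - 0.02*23.731 = 1.2204
  y_4 = -2.1865 - 0.02*-21.865 = -1.7492
Step 5: grad_x = 2*7*1.2204 = 17.0863, grad_y = 2*5*-1.7492 = -17.492
  x_5 = 1.2204 - 0.02*17.0863 = 0.8787
  y_5 = -1.7492 - 0.02*-17.492 = -1.3994
f(0.8787, -1.3994) = 7*0.8787^2 + 5*(-1.3994)^2 = 15.1961


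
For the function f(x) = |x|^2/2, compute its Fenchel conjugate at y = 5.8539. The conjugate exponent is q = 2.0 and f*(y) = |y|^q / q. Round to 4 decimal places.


The conjugate exponent q satisfies 1/p + 1/q = 1.
p = 2, so q = 2/(2 - 1) = 2.0
|y|^q = 5.8539^2.0 = 34.2681
f*(5.8539) = 34.2681 / 2.0 = 17.1341


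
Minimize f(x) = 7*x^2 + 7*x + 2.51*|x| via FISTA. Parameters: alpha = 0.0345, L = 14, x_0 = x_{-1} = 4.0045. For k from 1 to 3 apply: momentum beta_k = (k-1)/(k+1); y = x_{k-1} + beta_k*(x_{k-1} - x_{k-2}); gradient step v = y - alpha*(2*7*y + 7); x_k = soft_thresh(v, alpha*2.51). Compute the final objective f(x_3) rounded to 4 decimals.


FISTA on f(x) = 7*x^2 + 7*x + 2.51*|x|
L = 14, alpha = 0.0345
Iteration 1: beta = 0.0, y = 4.0045 + 0.0*(4.0045 - 4.0045) = 4.0045
  grad(y) = 63.063, v = y - alpha*grad = 1.8288
  prox(v) = soft_thresh(1.8288, 0.0866) = 1.7422
Iteration 2: beta = 0.3333, y = 1.7422 + 0.3333*(1.7422 - 4.0045) = 0.9881
  grad(y) = 20.834, v = y - alpha*grad = 0.2694
  prox(v) = soft_thresh(0.2694, 0.0866) = 0.1828
Iteration 3: beta = 0.5, y = 0.1828 + 0.5*(0.1828 - 1.7422) = -0.597
  grad(y) = -1.3574, v = y - alpha*grad = -0.5501
  prox(v) = soft_thresh(-0.5501, 0.0866) = -0.4635
f(x_3) = 7*(-0.4635)^2 + 7*(-0.4635) + 2.51*|-0.4635| = -0.5772


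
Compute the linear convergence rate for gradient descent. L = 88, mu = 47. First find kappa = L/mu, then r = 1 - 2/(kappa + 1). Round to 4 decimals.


Step 1: Compute the condition number.
kappa = L/mu = 88/47 = 1.8723
Step 2: Compute the convergence rate.
r = 1 - 2/(kappa + 1) = 1 - 2*mu/(L + mu) = (L - mu)/(L + mu) = 41/135 = 0.3037


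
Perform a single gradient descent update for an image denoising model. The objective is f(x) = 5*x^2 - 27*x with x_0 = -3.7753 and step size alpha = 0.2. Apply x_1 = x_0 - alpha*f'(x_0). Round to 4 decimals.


We compute the gradient at x_0 and apply the update.
f'(x) = 10*x - 27
f'(-3.7753) = 10*-3.7753 - 27 = -64.753
x_1 = -3.7753 - 0.2*-64.753 = 9.1753


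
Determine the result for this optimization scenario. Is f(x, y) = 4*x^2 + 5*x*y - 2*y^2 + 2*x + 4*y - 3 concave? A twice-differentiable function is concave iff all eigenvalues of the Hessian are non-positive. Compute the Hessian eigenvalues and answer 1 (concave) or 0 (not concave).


The Hessian of f(x,y) = 4*x^2 + 5*x*y - 2*y^2 + 2*x + 4*y - 3 is:
H = [[8, 5], [5, -4]]
Trace = 8 - 4 = 4
Determinant = 8*-4 - (5)^2 = -57
Discriminant = (4)^2 - 4*-57 = 244.0
Eigenvalues: lambda_1 = -5.8102, lambda_2 = 9.8102
The function is not concave.

0


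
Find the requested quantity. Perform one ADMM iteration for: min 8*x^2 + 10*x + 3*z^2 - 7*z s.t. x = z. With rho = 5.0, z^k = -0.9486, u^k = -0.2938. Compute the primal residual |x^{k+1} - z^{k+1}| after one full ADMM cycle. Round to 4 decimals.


ADMM iteration with rho = 5.0, z^k = -0.9486, u^k = -0.2938
Step 1: x-update.
Minimize 8*x^2 + 10*x + (5.0/2)*(x + 0.9486 - 0.2938)^2
FOC: (2*8 + 5.0)*x = -10 + 5.0*(-0.9486 + 0.2938)
x^{k+1} = -0.6321
Step 2: z-update.
Minimize 3*z^2 - 7*z + (5.0/2)*(-0.6321 - z - 0.2938)^2
FOC: (2*3 + 5.0)*z = 7 + 5.0*(-0.6321 - 0.2938)
z^{k+1} = 0.2155
Step 3: u-update.
u^{k+1} = -0.2938 - 0.6321 - 0.2155 = -1.1414
Step 4: Primal residual = |-0.6321 - 0.2155| = 0.8476


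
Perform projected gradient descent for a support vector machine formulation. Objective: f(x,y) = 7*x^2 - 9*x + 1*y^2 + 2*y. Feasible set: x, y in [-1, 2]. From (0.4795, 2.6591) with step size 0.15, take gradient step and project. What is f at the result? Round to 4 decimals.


Step 1: Compute gradient at (0.4795, 2.6591).
grad_x = 2*7*0.4795 - 9 = -2.287
grad_y = 2*1*2.6591 + 2 = 7.3182
Step 2: Gradient step.
x_raw = 0.4795 - 0.15*-2.287 = 0.8226
y_raw = 2.6591 - 0.15*7.3182 = 1.5614
Step 3: Project onto [-1, 2].
x_proj = clip(0.8226) = 0.8226
y_proj = clip(1.5614) = 1.5614
Step 4: Evaluate f.
f(0.8226, 1.5614) = 2.8938


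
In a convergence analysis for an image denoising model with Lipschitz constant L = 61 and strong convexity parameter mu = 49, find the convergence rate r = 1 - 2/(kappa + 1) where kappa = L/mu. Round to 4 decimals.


Step 1: Compute the condition number.
kappa = L/mu = 61/49 = 1.2449
Step 2: Compute the convergence rate.
r = 1 - 2/(kappa + 1) = 1 - 2*mu/(L + mu) = (L - mu)/(L + mu) = 12/110 = 0.1091


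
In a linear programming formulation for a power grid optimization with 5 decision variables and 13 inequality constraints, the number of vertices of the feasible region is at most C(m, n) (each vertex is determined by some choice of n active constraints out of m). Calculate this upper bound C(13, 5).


Each vertex corresponds to some choice of n active constraints out of m, so the number of vertices is at most C(m, n) = m! / (n!(m-n)!).
m = 13, n = 5
Numerator: 13 * 12 * 11 * 10 * 9
Denominator: 5! = 120
C(13, 5) = 1287


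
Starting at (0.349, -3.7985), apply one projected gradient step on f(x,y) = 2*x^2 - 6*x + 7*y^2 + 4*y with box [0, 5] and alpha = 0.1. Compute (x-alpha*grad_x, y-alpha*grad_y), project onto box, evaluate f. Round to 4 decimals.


Step 1: Compute gradient at (0.349, -3.7985).
grad_x = 2*2*0.349 - 6 = -4.604
grad_y = 2*7*-3.7985 + 4 = -49.179
Step 2: Gradient step.
x_raw = 0.349 - 0.1*-4.604 = 0.8094
y_raw = -3.7985 - 0.1*-49.179 = 1.1194
Step 3: Project onto [0, 5].
x_proj = clip(0.8094) = 0.8094
y_proj = clip(1.1194) = 1.1194
Step 4: Evaluate f.
f(0.8094, 1.1194) = 9.7029


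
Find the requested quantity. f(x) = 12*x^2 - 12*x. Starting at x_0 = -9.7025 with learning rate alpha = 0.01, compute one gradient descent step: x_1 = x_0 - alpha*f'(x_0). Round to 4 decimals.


We compute the gradient at x_0 and apply the update.
f'(x) = 24*x - 12
f'(-9.7025) = 24*-9.7025 - 12 = -244.86
x_1 = -9.7025 - 0.01*-244.86 = -7.2539


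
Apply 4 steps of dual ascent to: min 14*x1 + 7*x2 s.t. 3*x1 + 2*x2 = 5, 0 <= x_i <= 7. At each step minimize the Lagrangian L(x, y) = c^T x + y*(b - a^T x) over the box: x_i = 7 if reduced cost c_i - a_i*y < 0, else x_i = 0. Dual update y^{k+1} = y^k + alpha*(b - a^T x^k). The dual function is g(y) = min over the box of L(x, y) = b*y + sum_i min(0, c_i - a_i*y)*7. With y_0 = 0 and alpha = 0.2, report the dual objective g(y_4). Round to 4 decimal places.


Dual ascent for LP: min 14*x1 + 7*x2, 3*x1 + 2*x2 = 5, 0 <= x_i <= 7
Step 1: y^k = 0.0, reduced costs: (14.0, 7.0)
  x^k = (0.0, 0.0), subgradient = b - a^T x = 5.0
  y^{k+1} = 0.0 + 0.2*5.0 = 1.0
Step 2: y^k = 1.0, reduced costs: (11.0, 5.0)
  x^k = (0.0, 0.0), subgradient = b - a^T x = 5.0
  y^{k+1} = 1.0 + 0.2*5.0 = 2.0
Step 3: y^k = 2.0, reduced costs: (8.0, 3.0)
  x^k = (0.0, 0.0), subgradient = b - a^T x = 5.0
  y^{k+1} = 2.0 + 0.2*5.0 = 3.0
Step 4: y^k = 3.0, reduced costs: (5.0, 1.0)
  x^k = (0.0, 0.0), subgradient = b - a^T x = 5.0
  y^{k+1} = 3.0 + 0.2*5.0 = 4.0
Dual objective at y_4 = 4.0: reduced costs (2.0, -1.0), box minimizer x = (0.0, 7.0)
g(y_4) = b*y + (c1 - a1*y)*x1 + (c2 - a2*y)*x2 = 5*4.0 + 2.0*0.0 + (-1.0)*7.0 = 20.0 + 0.0 - 7.0 = 13.0


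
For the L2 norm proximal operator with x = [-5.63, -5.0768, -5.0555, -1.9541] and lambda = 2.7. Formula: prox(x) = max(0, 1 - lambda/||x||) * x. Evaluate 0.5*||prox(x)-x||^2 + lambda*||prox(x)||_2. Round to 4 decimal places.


Step 1: Compute ||x||.
||x|| = 9.3192
Step 2: Compute scaling factor.
scale = max(0, 1 - 2.7/9.3192) = 0.7103
Step 3: prox(x) = [-3.9989, -3.6059, -3.5908, -1.3879]
||prox(x)|| = 6.6192
Step 4: Proximal objective.
0.5*||prox-x||^2 = 3.645
lambda*||prox|| = 17.8718
Total = 21.5168


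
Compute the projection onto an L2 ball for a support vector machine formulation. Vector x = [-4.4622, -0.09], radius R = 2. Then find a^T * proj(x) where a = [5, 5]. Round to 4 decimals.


Step 1: Compute ||x|| (intermediates to 6 decimals).
||x|| = sqrt((-4.4622)^2 + (-0.09)^2) = 4.463108
Step 2: Project.
Since ||x|| > R, scale = R/||x|| = 2/4.463108 = 0.448118, proj(x) = scale * x
proj(x) = [-1.999592, -0.040331]
Step 3: Dot product.
a^T * proj(x) = 5*(-1.999592) + 5*(-0.040331) = -10.1996


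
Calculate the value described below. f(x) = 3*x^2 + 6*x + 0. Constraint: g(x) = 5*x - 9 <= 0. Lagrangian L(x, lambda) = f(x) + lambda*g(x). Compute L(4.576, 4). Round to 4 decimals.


Step 1: Evaluate f(x).
f(4.576) = 3*4.576^2 + 6*4.576 + 0 = 90.2753
Step 2: Evaluate g(x).
g(4.576) = 5*4.576 - 9 = 13.88
Step 3: Compute Lagrangian.
L = 90.2753 + 4*13.88 = 145.7953


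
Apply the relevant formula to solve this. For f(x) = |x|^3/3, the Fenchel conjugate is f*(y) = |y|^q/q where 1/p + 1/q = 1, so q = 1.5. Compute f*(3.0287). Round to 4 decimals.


The conjugate exponent q satisfies 1/p + 1/q = 1.
p = 3, so q = 3/(3 - 1) = 1.5
|y|^q = 3.0287^1.5 = 5.2709
f*(3.0287) = 5.2709 / 1.5 = 3.5139


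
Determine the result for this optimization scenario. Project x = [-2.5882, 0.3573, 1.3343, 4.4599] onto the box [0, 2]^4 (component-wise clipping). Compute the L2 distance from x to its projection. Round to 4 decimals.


Project each component onto [0, 2].
clip(-2.5882) = 0.0, clip(0.3573) = 0.3573, clip(1.3343) = 1.3343, clip(4.4599) = 2.0
Projection = [0.0, 0.3573, 1.3343, 2.0]
Squared diffs: [6.6988, 0.0, 0.0, 6.0511]
Distance = sqrt(12.7499) = 3.5707


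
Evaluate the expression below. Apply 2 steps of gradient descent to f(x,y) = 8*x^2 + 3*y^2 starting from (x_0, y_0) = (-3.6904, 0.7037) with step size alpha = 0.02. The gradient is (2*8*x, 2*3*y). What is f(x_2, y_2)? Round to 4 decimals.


Gradient descent on f(x,y) = 8*x^2 + 3*y^2.
Starting point: (-3.6904, 0.7037), alpha = 0.02
Step 1: grad_x = 2*8*-3.6904 = -59.0464, grad_y = 2*3*0.7037 = 4.2222
  x_1 = -3.6904 - 0.02*-59.0464 = -2.5095
  y_1 = 0.7037 - 0.02*4.2222 = 0.6193
Step 2: grad_x = 2*8*-2.5095 = -40.1516, grad_y = 2*3*0.6193 = 3.7155
  x_2 = -2.5095 - 0.02*-40.1516 = -1.7064
  y_2 = 0.6193 - 0.02*3.7155 = 0.5449
f(-1.7064, 0.5449) = 8*(-1.7064)^2 + 3*0.5449^2 = 24.1864


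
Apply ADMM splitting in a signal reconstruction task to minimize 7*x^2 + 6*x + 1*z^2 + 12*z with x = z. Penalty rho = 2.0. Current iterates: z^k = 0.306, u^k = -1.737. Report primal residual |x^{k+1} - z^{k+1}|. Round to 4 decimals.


ADMM iteration with rho = 2.0, z^k = 0.306, u^k = -1.737
Step 1: x-update.
Minimize 7*x^2 + 6*x + (2.0/2)*(x - 0.306 - 1.737)^2
FOC: (2*7 + 2.0)*x = -6 + 2.0*(0.306 + 1.737)
x^{k+1} = -0.1196
Step 2: z-update.
Minimize 1*z^2 + 12*z + (2.0/2)*(-0.1196 - z - 1.737)^2
FOC: (2*1 + 2.0)*z = -12 + 2.0*(-0.1196 - 1.737)
z^{k+1} = -3.9283
Step 3: u-update.
u^{k+1} = -1.737 - 0.1196 + 3.9283 = 2.0717
Step 4: Primal residual = |-0.1196 + 3.9283| = 3.8087


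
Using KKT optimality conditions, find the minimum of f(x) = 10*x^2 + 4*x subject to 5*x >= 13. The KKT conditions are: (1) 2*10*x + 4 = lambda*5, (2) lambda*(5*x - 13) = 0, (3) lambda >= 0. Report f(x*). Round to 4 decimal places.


Step 1: Try lambda = 0 (constraint inactive).
x_unc = -4/(2*10) = -0.2
Check: 5*-0.2 = -1.0 < 13 -- violated!
Step 2: Constraint must be active: 5*x = 13
x* = 13/5 = 2.6
lambda = (2*10*2.6 + 4)/5 = 11.2
Step 3: Compute optimal value.
f(x*) = 10*2.6^2 + 4*2.6 = 78.0


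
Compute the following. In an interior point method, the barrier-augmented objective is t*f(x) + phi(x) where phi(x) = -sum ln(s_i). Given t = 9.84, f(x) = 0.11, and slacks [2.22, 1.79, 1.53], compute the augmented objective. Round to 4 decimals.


Step 1: Compute log-barrier.
ln values: [0.7975, 0.5822, 0.4253]
phi = -(0.7975 + 0.5822 + 0.4253) = -1.805
Step 2: Compute augmented objective.
t*f(x) = 9.84*0.11 = 1.0824
Total = 1.0824 - 1.805 = -0.7226


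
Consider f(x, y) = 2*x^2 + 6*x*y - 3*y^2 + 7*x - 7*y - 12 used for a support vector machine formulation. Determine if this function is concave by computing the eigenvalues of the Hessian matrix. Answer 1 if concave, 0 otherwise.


The Hessian of f(x,y) = 2*x^2 + 6*x*y - 3*y^2 + 7*x - 7*y - 12 is:
H = [[4, 6], [6, -6]]
Trace = 4 - 6 = -2
Determinant = 4*-6 - (6)^2 = -60
Discriminant = (-2)^2 - 4*-60 = 244.0
Eigenvalues: lambda_1 = -8.8102, lambda_2 = 6.8102
The function is not concave.

0


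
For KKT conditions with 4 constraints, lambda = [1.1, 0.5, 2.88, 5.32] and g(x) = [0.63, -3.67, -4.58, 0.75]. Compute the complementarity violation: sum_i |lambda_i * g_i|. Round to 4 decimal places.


KKT complementary slackness check:
lambda_1 * g_1 = 1.1 * 0.63 = 0.693
lambda_2 * g_2 = 0.5 * -3.67 = -1.835
lambda_3 * g_3 = 2.88 * -4.58 = -13.1904
lambda_4 * g_4 = 5.32 * 0.75 = 3.99
Total violation = 0.693 + 1.835 + 13.1904 + 3.99 = 19.7084


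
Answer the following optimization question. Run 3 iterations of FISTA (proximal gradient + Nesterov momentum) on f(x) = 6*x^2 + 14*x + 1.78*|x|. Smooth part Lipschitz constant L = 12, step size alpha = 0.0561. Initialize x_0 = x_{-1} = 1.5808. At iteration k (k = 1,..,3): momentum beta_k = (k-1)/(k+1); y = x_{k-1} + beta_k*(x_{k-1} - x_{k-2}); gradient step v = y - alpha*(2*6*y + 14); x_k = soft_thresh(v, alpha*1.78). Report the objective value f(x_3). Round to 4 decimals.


FISTA on f(x) = 6*x^2 + 14*x + 1.78*|x|
L = 12, alpha = 0.0561
Iteration 1: beta = 0.0, y = 1.5808 + 0.0*(1.5808 - 1.5808) = 1.5808
  grad(y) = 32.9696, v = y - alpha*grad = -0.2688
  prox(v) = soft_thresh(-0.2688, 0.0999) = -0.1689
Iteration 2: beta = 0.3333, y = -0.1689 + 0.3333*(-0.1689 - 1.5808) = -0.7522
  grad(y) = 4.9738, v = y - alpha*grad = -1.0312
  prox(v) = soft_thresh(-1.0312, 0.0999) = -0.9314
Iteration 3: beta = 0.5, y = -0.9314 + 0.5*(-0.9314 + 0.1689) = -1.3126
  grad(y) = -1.7508, v = y - alpha*grad = -1.2143
  prox(v) = soft_thresh(-1.2143, 0.0999) = -1.1145
f(x_3) = 6*(-1.1145)^2 + 14*(-1.1145) + 1.78*|-1.1145| = -6.1665


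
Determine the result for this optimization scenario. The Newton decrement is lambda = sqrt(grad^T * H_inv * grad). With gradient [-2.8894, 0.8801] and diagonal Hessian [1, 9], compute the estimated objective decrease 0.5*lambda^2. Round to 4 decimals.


Step 1: H is diagonal, so H^(-1) * g = [-2.8894, 0.0978].
Step 2: g^T H^(-1) g = sum_i g_i^2 / H_ii
  = (-2.8894)^2/1 + (0.8801)^2/9
  = 8.3486 + 0.0861 = 8.4347
Step 3: Objective decrease = 0.5 * g^T H^(-1) g = 4.2173


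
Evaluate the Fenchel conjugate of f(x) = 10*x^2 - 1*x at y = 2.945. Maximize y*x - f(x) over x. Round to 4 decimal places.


f*(y) = sup_x {y*x - a*x^2 - b*x} = sup_x {(y-b)*x - a*x^2}
FOC: (y - b) - 2a*x = 0 => x* = (y - b)/(2a)
x* = (2.945 + 1)/(2*10) = 0.1973
f*(2.945) = (y-b)^2/(4a) = (2.945 + 1)^2/(4*10)
= 15.563/40 = 0.3891


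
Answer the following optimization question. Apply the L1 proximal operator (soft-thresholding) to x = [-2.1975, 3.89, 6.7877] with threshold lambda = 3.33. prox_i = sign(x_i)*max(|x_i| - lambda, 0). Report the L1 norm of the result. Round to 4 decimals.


Soft-thresholding with lambda = 3.33:
prox(-2.1975) = sign(-2.1975)*max(|-2.1975| - 3.33, 0) = 0.0
prox(3.89) = sign(3.89)*max(|3.89| - 3.33, 0) = 0.56
prox(6.7877) = sign(6.7877)*max(|6.7877| - 3.33, 0) = 3.4577
prox(x) = [0.0, 0.56, 3.4577]
||prox(x)||_1 = 0.0 + 0.56 + 3.4577 = 4.0177


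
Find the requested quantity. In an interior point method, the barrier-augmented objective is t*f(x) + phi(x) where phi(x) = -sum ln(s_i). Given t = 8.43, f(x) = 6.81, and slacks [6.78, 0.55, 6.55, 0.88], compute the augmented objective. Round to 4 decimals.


Step 1: Compute log-barrier.
ln values: [1.914, -0.5978, 1.8795, -0.1278]
phi = -(1.914 - 0.5978 + 1.8795 - 0.1278) = -3.0678
Step 2: Compute augmented objective.
t*f(x) = 8.43*6.81 = 57.4083
Total = 57.4083 - 3.0678 = 54.3405


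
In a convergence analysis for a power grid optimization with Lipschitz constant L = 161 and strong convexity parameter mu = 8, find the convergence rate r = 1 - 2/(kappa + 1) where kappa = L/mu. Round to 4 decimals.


Step 1: Compute the condition number.
kappa = L/mu = 161/8 = 20.125
Step 2: Compute the convergence rate.
r = 1 - 2/(kappa + 1) = 1 - 2*mu/(L + mu) = (L - mu)/(L + mu) = 153/169 = 0.9053


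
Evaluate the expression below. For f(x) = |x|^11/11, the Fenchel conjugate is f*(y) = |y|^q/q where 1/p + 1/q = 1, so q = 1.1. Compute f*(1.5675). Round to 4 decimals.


The conjugate exponent q satisfies 1/p + 1/q = 1.
p = 11, so q = 11/(11 - 1) = 1.1
|y|^q = 1.5675^1.1 = 1.6396
f*(1.5675) = 1.6396 / 1.1 = 1.4905


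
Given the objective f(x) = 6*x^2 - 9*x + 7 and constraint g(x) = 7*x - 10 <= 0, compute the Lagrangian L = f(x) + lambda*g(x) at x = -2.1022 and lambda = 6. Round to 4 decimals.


Step 1: Evaluate f(x).
f(-2.1022) = 6*(-2.1022)^2 - 9*(-2.1022) + 7 = 52.4353
Step 2: Evaluate g(x).
g(-2.1022) = 7*-2.1022 - 10 = -24.7154
Step 3: Compute Lagrangian.
L = 52.4353 + 6*-24.7154 = -95.8571


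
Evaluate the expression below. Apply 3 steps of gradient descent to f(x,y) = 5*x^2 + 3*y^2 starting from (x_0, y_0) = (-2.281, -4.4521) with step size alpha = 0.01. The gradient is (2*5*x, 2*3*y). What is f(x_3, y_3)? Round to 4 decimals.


Gradient descent on f(x,y) = 5*x^2 + 3*y^2.
Starting point: (-2.281, -4.4521), alpha = 0.01
Step 1: grad_x = 2*5*-2.281 = -22.81, grad_y = 2*3*-4.4521 = -26.7126
  x_1 = -2.281 - 0.01*-22.81 = -2.0529
  y_1 = -4.4521 - 0.01*-26.7126 = -4.185
Step 2: grad_x = 2*5*-2.0529 = -20.529, grad_y = 2*3*-4.185 = -25.1098
  x_2 = -2.0529 - 0.01*-20.529 = -1.8476
  y_2 = -4.185 - 0.01*-25.1098 = -3.9339
Step 3: grad_x = 2*5*-1.8476 = -18.4761, grad_y = 2*3*-3.9339 = -23.6033
  x_3 = -1.8476 - 0.01*-18.4761 = -1.6628
  y_3 = -3.9339 - 0.01*-23.6033 = -3.6978
f(-1.6628, -3.6978) = 5*(-1.6628)^2 + 3*(-3.6978)^2 = 54.8475


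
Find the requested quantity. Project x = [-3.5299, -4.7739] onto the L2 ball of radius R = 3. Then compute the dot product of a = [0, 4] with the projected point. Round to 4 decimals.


Step 1: Compute ||x|| (intermediates to 6 decimals).
||x|| = sqrt((-3.5299)^2 + (-4.7739)^2) = 5.937198
Step 2: Project.
Since ||x|| > R, scale = R/||x|| = 3/5.937198 = 0.505289, proj(x) = scale * x
proj(x) = [-1.78362, -2.412199]
Step 3: Dot product.
a^T * proj(x) = 0*(-1.78362) + 4*(-2.412199) = -9.6488


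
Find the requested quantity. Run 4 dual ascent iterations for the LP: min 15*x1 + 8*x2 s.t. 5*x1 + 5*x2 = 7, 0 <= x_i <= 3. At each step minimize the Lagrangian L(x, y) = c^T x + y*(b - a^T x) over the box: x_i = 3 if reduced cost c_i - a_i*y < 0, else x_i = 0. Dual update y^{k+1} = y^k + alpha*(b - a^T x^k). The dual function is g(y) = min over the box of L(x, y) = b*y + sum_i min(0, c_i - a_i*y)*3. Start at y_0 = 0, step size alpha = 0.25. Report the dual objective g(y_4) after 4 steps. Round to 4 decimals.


Dual ascent for LP: min 15*x1 + 8*x2, 5*x1 + 5*x2 = 7, 0 <= x_i <= 3
Step 1: y^k = 0.0, reduced costs: (15.0, 8.0)
  x^k = (0.0, 0.0), subgradient = b - a^T x = 7.0
  y^{k+1} = 0.0 + 0.25*7.0 = 1.75
Step 2: y^k = 1.75, reduced costs: (6.25, -0.75)
  x^k = (0.0, 3.0), subgradient = b - a^T x = -8.0
  y^{k+1} = 1.75 + 0.25*-8.0 = -0.25
Step 3: y^k = -0.25, reduced costs: (16.25, 9.25)
  x^k = (0.0, 0.0), subgradient = b - a^T x = 7.0
  y^{k+1} = -0.25 + 0.25*7.0 = 1.5
Step 4: y^k = 1.5, reduced costs: (7.5, 0.5)
  x^k = (0.0, 0.0), subgradient = b - a^T x = 7.0
  y^{k+1} = 1.5 + 0.25*7.0 = 3.25
Dual objective at y_4 = 3.25: reduced costs (-1.25, -8.25), box minimizer x = (3.0, 3.0)
g(y_4) = b*y + (c1 - a1*y)*x1 + (c2 - a2*y)*x2 = 7*3.25 + (-1.25)*3.0 + (-8.25)*3.0 = 22.75 - 3.75 - 24.75 = -5.75


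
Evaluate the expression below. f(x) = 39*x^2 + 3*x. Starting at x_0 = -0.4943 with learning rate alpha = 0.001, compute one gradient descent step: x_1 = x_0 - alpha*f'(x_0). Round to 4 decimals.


We compute the gradient at x_0 and apply the update.
f'(x) = 78*x + 3
f'(-0.4943) = 78*-0.4943 + 3 = -35.5554
x_1 = -0.4943 - 0.001*-35.5554 = -0.4587


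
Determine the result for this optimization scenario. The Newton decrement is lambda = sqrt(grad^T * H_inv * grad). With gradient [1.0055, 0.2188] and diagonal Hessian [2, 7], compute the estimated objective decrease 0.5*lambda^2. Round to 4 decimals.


Step 1: H is diagonal, so H^(-1) * g = [0.5028, 0.0313].
Step 2: g^T H^(-1) g = sum_i g_i^2 / H_ii
  = (1.0055)^2/2 + (0.2188)^2/7
  = 0.5055 + 0.0068 = 0.5124
Step 3: Objective decrease = 0.5 * g^T H^(-1) g = 0.2562


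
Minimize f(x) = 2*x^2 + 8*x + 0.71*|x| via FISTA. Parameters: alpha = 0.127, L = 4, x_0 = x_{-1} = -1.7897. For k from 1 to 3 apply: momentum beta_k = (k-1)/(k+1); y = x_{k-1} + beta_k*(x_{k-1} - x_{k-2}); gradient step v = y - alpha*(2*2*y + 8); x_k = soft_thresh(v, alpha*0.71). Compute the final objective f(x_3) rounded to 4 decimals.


FISTA on f(x) = 2*x^2 + 8*x + 0.71*|x|
L = 4, alpha = 0.127
Iteration 1: beta = 0.0, y = -1.7897 + 0.0*(-1.7897 + 1.7897) = -1.7897
  grad(y) = 0.8412, v = y - alpha*grad = -1.8965
  prox(v) = soft_thresh(-1.8965, 0.0902) = -1.8064
Iteration 2: beta = 0.3333, y = -1.8064 + 0.3333*(-1.8064 + 1.7897) = -1.8119
  grad(y) = 0.7523, v = y - alpha*grad = -1.9075
  prox(v) = soft_thresh(-1.9075, 0.0902) = -1.8173
Iteration 3: beta = 0.5, y = -1.8173 + 0.5*(-1.8173 + 1.8064) = -1.8228
  grad(y) = 0.709, v = y - alpha*grad = -1.9128
  prox(v) = soft_thresh(-1.9128, 0.0902) = -1.8226
f(x_3) = 2*(-1.8226)^2 + 8*(-1.8226) + 0.71*|-1.8226| = -6.643


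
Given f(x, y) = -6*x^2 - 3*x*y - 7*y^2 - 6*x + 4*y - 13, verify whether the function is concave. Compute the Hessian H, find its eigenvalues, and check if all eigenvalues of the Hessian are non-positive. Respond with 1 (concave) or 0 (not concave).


The Hessian of f(x,y) = -6*x^2 - 3*x*y - 7*y^2 - 6*x + 4*y - 13 is:
H = [[-12, -3], [-3, -14]]
Trace = -12 - 14 = -26
Determinant = -12*-14 - (-3)^2 = 159
Discriminant = (-26)^2 - 4*159 = 40.0
Eigenvalues: lambda_1 = -16.1623, lambda_2 = -9.8377
The function is concave.

1


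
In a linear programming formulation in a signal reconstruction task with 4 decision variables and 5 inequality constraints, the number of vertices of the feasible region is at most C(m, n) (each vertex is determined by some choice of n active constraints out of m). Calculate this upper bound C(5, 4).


Each vertex corresponds to some choice of n active constraints out of m, so the number of vertices is at most C(m, n) = m! / (n!(m-n)!).
m = 5, n = 4
Numerator: 5 * 4 * 3 * 2
Denominator: 4! = 24
C(5, 4) = 5


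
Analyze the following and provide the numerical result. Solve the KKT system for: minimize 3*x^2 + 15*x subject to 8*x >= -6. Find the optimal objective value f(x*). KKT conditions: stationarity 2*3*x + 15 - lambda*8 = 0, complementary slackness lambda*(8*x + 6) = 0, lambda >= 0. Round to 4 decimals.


Step 1: Try lambda = 0 (constraint inactive).
x_unc = -15/(2*3) = -2.5
Check: 8*-2.5 = -20.0 < -6 -- violated!
Step 2: Constraint must be active: 8*x = -6
x* = -6/8 = -0.75
lambda = (2*3*(-0.75) + 15)/8 = 1.3125
Step 3: Compute optimal value.
f(x*) = 3*(-0.75)^2 + 15*(-0.75) = -9.5625


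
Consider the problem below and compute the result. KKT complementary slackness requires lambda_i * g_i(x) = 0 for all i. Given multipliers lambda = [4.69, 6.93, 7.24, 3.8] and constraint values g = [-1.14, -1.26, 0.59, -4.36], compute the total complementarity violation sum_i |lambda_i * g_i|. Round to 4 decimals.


KKT complementary slackness check:
lambda_1 * g_1 = 4.69 * -1.14 = -5.3466
lambda_2 * g_2 = 6.93 * -1.26 = -8.7318
lambda_3 * g_3 = 7.24 * 0.59 = 4.2716
lambda_4 * g_4 = 3.8 * -4.36 = -16.568
Total violation = 5.3466 + 8.7318 + 4.2716 + 16.568 = 34.918


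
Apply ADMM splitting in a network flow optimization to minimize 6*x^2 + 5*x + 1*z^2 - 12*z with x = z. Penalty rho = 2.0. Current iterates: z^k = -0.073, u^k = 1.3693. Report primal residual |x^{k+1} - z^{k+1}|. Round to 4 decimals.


ADMM iteration with rho = 2.0, z^k = -0.073, u^k = 1.3693
Step 1: x-update.
Minimize 6*x^2 + 5*x + (2.0/2)*(x + 0.073 + 1.3693)^2
FOC: (2*6 + 2.0)*x = -5 + 2.0*(-0.073 - 1.3693)
x^{k+1} = -0.5632
Step 2: z-update.
Minimize 1*z^2 - 12*z + (2.0/2)*(-0.5632 - z + 1.3693)^2
FOC: (2*1 + 2.0)*z = 12 + 2.0*(-0.5632 + 1.3693)
z^{k+1} = 3.4031
Step 3: u-update.
u^{k+1} = 1.3693 - 0.5632 - 3.4031 = -2.5969
Step 4: Primal residual = |-0.5632 - 3.4031| = 3.9662


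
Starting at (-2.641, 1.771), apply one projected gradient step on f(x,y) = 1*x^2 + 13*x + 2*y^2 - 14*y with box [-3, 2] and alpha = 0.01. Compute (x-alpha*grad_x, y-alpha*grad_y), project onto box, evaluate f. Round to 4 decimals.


Step 1: Compute gradient at (-2.641, 1.771).
grad_x = 2*1*-2.641 + 13 = 7.718
grad_y = 2*2*1.771 - 14 = -6.916
Step 2: Gradient step.
x_raw = -2.641 - 0.01*7.718 = -2.7182
y_raw = 1.771 - 0.01*-6.916 = 1.8402
Step 3: Project onto [-3, 2].
x_proj = clip(-2.7182) = -2.7182
y_proj = clip(1.8402) = 1.8402
Step 4: Evaluate f.
f(-2.7182, 1.8402) = -46.9377


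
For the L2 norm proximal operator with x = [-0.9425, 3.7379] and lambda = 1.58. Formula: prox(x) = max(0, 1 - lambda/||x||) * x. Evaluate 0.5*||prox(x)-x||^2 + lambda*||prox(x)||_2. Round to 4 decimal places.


Step 1: Compute ||x||.
||x|| = 3.8549
Step 2: Compute scaling factor.
scale = max(0, 1 - 1.58/3.8549) = 0.5901
Step 3: prox(x) = [-0.5562, 2.2059]
||prox(x)|| = 2.2749
Step 4: Proximal objective.
0.5*||prox-x||^2 = 1.2482
lambda*||prox|| = 3.5943
Total = 4.8425


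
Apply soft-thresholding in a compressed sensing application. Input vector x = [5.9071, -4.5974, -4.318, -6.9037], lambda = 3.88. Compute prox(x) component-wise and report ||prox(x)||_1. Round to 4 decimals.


Soft-thresholding with lambda = 3.88:
prox(5.9071) = sign(5.9071)*max(|5.9071| - 3.88, 0) = 2.0271
prox(-4.5974) = sign(-4.5974)*max(|-4.5974| - 3.88, 0) = -0.7174
prox(-4.318) = sign(-4.318)*max(|-4.318| - 3.88, 0) = -0.438
prox(-6.9037) = sign(-6.9037)*max(|-6.9037| - 3.88, 0) = -3.0237
prox(x) = [2.0271, -0.7174, -0.438, -3.0237]
||prox(x)||_1 = 2.0271 + 0.7174 + 0.438 + 3.0237 = 6.2062


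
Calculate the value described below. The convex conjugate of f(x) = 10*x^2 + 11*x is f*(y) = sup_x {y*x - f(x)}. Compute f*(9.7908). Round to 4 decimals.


f*(y) = sup_x {y*x - a*x^2 - b*x} = sup_x {(y-b)*x - a*x^2}
FOC: (y - b) - 2a*x = 0 => x* = (y - b)/(2a)
x* = (9.7908 - 11)/(2*10) = -0.0605
f*(9.7908) = (y-b)^2/(4a) = (9.7908 - 11)^2/(4*10)
= 1.4622/40 = 0.0366


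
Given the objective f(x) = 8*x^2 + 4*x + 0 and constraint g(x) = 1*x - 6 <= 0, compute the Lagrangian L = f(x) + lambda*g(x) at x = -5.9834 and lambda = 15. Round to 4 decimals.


Step 1: Evaluate f(x).
f(-5.9834) = 8*(-5.9834)^2 + 4*(-5.9834) + 0 = 262.475
Step 2: Evaluate g(x).
g(-5.9834) = 1*-5.9834 - 6 = -11.9834
Step 3: Compute Lagrangian.
L = 262.475 + 15*-11.9834 = 82.724


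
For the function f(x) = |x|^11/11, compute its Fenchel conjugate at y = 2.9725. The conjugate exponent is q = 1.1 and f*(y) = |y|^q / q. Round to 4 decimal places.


The conjugate exponent q satisfies 1/p + 1/q = 1.
p = 11, so q = 11/(11 - 1) = 1.1
|y|^q = 2.9725^1.1 = 3.3146
f*(2.9725) = 3.3146 / 1.1 = 3.0133


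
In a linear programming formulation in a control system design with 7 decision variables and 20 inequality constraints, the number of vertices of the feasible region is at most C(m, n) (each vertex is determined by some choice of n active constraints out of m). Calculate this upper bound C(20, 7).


Each vertex corresponds to some choice of n active constraints out of m, so the number of vertices is at most C(m, n) = m! / (n!(m-n)!).
m = 20, n = 7
Numerator: 20 * 19 * 18 * 17 * 16 * 15 * 14
Denominator: 7! = 5040
C(20, 7) = 77520


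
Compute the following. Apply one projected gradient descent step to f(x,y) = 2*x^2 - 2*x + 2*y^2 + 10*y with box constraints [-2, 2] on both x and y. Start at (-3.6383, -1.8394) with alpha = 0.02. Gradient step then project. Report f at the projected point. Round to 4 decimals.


Step 1: Compute gradient at (-3.6383, -1.8394).
grad_x = 2*2*-3.6383 - 2 = -16.5532
grad_y = 2*2*-1.8394 + 10 = 2.6424
Step 2: Gradient step.
x_raw = -3.6383 - 0.02*-16.5532 = -3.3072
y_raw = -1.8394 - 0.02*2.6424 = -1.8922
Step 3: Project onto [-2, 2].
x_proj = clip(-3.3072) = -2.0
y_proj = clip(-1.8922) = -1.8922
Step 4: Evaluate f.
f(-2.0, -1.8922) = 0.2387


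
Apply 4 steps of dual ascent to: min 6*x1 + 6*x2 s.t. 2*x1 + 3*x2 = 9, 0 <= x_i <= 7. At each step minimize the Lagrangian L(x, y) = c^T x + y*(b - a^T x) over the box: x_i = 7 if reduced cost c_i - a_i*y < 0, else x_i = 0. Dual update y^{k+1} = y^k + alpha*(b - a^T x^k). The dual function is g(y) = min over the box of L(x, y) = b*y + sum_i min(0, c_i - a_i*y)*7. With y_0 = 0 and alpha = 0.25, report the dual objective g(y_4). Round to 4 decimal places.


Dual ascent for LP: min 6*x1 + 6*x2, 2*x1 + 3*x2 = 9, 0 <= x_i <= 7
Step 1: y^k = 0.0, reduced costs: (6.0, 6.0)
  x^k = (0.0, 0.0), subgradient = b - a^T x = 9.0
  y^{k+1} = 0.0 + 0.25*9.0 = 2.25
Step 2: y^k = 2.25, reduced costs: (1.5, -0.75)
  x^k = (0.0, 7.0), subgradient = b - a^T x = -12.0
  y^{k+1} = 2.25 + 0.25*-12.0 = -0.75
Step 3: y^k = -0.75, reduced costs: (7.5, 8.25)
  x^k = (0.0, 0.0), subgradient = b - a^T x = 9.0
  y^{k+1} = -0.75 + 0.25*9.0 = 1.5
Step 4: y^k = 1.5, reduced costs: (3.0, 1.5)
  x^k = (0.0, 0.0), subgradient = b - a^T x = 9.0
  y^{k+1} = 1.5 + 0.25*9.0 = 3.75
Dual objective at y_4 = 3.75: reduced costs (-1.5, -5.25), box minimizer x = (7.0, 7.0)
g(y_4) = b*y + (c1 - a1*y)*x1 + (c2 - a2*y)*x2 = 9*3.75 + (-1.5)*7.0 + (-5.25)*7.0 = 33.75 - 10.5 - 36.75 = -13.5


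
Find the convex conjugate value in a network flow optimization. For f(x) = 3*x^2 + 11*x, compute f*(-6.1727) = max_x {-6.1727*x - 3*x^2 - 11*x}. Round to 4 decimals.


f*(y) = sup_x {y*x - a*x^2 - b*x} = sup_x {(y-b)*x - a*x^2}
FOC: (y - b) - 2a*x = 0 => x* = (y - b)/(2a)
x* = (-6.1727 - 11)/(2*3) = -2.8621
f*(-6.1727) = (y-b)^2/(4a) = (-6.1727 - 11)^2/(4*3)
= 294.9016/12 = 24.5751


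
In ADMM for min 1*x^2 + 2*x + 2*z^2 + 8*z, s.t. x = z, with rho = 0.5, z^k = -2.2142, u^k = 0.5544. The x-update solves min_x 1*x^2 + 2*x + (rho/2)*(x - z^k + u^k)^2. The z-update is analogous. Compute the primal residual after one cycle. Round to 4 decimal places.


ADMM iteration with rho = 0.5, z^k = -2.2142, u^k = 0.5544
Step 1: x-update.
Minimize 1*x^2 + 2*x + (0.5/2)*(x + 2.2142 + 0.5544)^2
FOC: (2*1 + 0.5)*x = -2 + 0.5*(-2.2142 - 0.5544)
x^{k+1} = -1.3537
Step 2: z-update.
Minimize 2*z^2 + 8*z + (0.5/2)*(-1.3537 - z + 0.5544)^2
FOC: (2*2 + 0.5)*z = -8 + 0.5*(-1.3537 + 0.5544)
z^{k+1} = -1.8666
Step 3: u-update.
u^{k+1} = 0.5544 - 1.3537 + 1.8666 = 1.0673
Step 4: Primal residual = |-1.3537 + 1.8666| = 0.5129


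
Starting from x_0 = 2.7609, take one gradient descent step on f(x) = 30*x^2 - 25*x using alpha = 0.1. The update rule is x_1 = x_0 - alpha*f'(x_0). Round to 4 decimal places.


We compute the gradient at x_0 and apply the update.
f'(x) = 60*x - 25
f'(2.7609) = 60*2.7609 - 25 = 140.654
x_1 = 2.7609 - 0.1*140.654 = -11.3045


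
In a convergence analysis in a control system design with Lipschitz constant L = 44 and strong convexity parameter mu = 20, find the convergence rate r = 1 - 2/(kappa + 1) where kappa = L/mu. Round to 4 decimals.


Step 1: Compute the condition number.
kappa = L/mu = 44/20 = 2.2
Step 2: Compute the convergence rate.
r = 1 - 2/(kappa + 1) = 1 - 2*mu/(L + mu) = (L - mu)/(L + mu) = 24/64 = 0.375


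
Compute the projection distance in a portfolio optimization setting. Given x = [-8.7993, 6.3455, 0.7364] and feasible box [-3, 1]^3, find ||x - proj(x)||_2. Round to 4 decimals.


Project each component onto [-3, 1].
clip(-8.7993) = -3.0, clip(6.3455) = 1.0, clip(0.7364) = 0.7364
Projection = [-3.0, 1.0, 0.7364]
Squared diffs: [33.6319, 28.5744, 0.0]
Distance = sqrt(62.2063) = 7.8871


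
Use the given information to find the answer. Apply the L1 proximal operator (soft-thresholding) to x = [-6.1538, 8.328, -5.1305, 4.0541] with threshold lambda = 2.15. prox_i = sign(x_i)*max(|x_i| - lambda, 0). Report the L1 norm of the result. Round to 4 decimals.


Soft-thresholding with lambda = 2.15:
prox(-6.1538) = sign(-6.1538)*max(|-6.1538| - 2.15, 0) = -4.0038
prox(8.328) = sign(8.328)*max(|8.328| - 2.15, 0) = 6.178
prox(-5.1305) = sign(-5.1305)*max(|-5.1305| - 2.15, 0) = -2.9805
prox(4.0541) = sign(4.0541)*max(|4.0541| - 2.15, 0) = 1.9041
prox(x) = [-4.0038, 6.178, -2.9805, 1.9041]
||prox(x)||_1 = 4.0038 + 6.178 + 2.9805 + 1.9041 = 15.0664


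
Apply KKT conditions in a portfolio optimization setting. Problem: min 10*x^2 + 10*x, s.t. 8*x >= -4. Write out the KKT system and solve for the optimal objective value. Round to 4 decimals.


Step 1: Try lambda = 0 (constraint inactive).
Stationarity: 2*10*x + 10 = 0
x* = -10/(2*10) = -0.5
Check constraint: 8*-0.5 = -4.0 >= -4 -- satisfied.
Step 2: Compute optimal value.
f(x*) = 10*(-0.5)^2 + 10*(-0.5) = -2.5


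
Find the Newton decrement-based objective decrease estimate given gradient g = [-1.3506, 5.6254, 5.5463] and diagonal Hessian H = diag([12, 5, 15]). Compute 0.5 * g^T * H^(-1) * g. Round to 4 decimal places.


Step 1: H is diagonal, so H^(-1) * g = [-0.1126, 1.1251, 0.3698].
Step 2: g^T H^(-1) g = sum_i g_i^2 / H_ii
  = (-1.3506)^2/12 + (5.6254)^2/5 + (5.5463)^2/15
  = 0.152 + 6.329 + 2.0508 = 8.5318
Step 3: Objective decrease = 0.5 * g^T H^(-1) g = 4.2659


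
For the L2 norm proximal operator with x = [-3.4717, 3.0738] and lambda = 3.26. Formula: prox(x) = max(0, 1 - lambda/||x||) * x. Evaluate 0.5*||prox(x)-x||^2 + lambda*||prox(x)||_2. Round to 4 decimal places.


Step 1: Compute ||x||.
||x|| = 4.6369
Step 2: Compute scaling factor.
scale = max(0, 1 - 3.26/4.6369) = 0.2969
Step 3: prox(x) = [-1.0309, 0.9128]
||prox(x)|| = 1.3769
Step 4: Proximal objective.
0.5*||prox-x||^2 = 5.3138
lambda*||prox|| = 4.4887
Total = 9.8025


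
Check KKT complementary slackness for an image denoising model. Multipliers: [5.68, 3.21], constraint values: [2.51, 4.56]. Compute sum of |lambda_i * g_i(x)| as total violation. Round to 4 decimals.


KKT complementary slackness check:
lambda_1 * g_1 = 5.68 * 2.51 = 14.2568
lambda_2 * g_2 = 3.21 * 4.56 = 14.6376
Total violation = 14.2568 + 14.6376 = 28.8944


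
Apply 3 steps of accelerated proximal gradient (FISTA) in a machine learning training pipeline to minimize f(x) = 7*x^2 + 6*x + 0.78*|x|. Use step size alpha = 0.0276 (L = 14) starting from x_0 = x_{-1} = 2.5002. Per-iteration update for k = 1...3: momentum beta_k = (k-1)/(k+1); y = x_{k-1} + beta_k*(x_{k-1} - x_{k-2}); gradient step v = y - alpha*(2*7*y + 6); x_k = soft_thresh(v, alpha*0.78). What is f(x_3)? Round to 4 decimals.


FISTA on f(x) = 7*x^2 + 6*x + 0.78*|x|
L = 14, alpha = 0.0276
Iteration 1: beta = 0.0, y = 2.5002 + 0.0*(2.5002 - 2.5002) = 2.5002
  grad(y) = 41.0028, v = y - alpha*grad = 1.3685
  prox(v) = soft_thresh(1.3685, 0.0215) = 1.347
Iteration 2: beta = 0.3333, y = 1.347 + 0.3333*(1.347 - 2.5002) = 0.9626
  grad(y) = 19.4763, v = y - alpha*grad = 0.425
  prox(v) = soft_thresh(0.425, 0.0215) = 0.4035
Iteration 3: beta = 0.5, y = 0.4035 + 0.5*(0.4035 - 1.347) = -0.0682
  grad(y) = 5.0449, v = y - alpha*grad = -0.2075
  prox(v) = soft_thresh(-0.2075, 0.0215) = -0.1859
f(x_3) = 7*(-0.1859)^2 + 6*(-0.1859) + 0.78*|-0.1859| = -0.7286


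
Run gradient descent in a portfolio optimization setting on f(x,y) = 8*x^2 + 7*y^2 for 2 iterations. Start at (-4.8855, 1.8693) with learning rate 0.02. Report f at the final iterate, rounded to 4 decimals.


Gradient descent on f(x,y) = 8*x^2 + 7*y^2.
Starting point: (-4.8855, 1.8693), alpha = 0.02
Step 1: grad_x = 2*8*-4.8855 = -78.168, grad_y = 2*7*1.8693 = 26.1702
  x_1 = -4.8855 - 0.02*-78.168 = -3.3221
  y_1 = 1.8693 - 0.02*26.1702 = 1.3459
Step 2: grad_x = 2*8*-3.3221 = -53.1542, grad_y = 2*7*1.3459 = 18.8425
  x_2 = -3.3221 - 0.02*-53.1542 = -2.2591
  y_2 = 1.3459 - 0.02*18.8425 = 0.969
f(-2.2591, 0.969) = 8*(-2.2591)^2 + 7*0.969^2 = 47.4


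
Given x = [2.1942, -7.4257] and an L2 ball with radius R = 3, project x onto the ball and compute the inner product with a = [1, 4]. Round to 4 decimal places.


Step 1: Compute ||x|| (intermediates to 6 decimals).
||x|| = sqrt(2.1942^2 + (-7.4257)^2) = 7.743096
Step 2: Project.
Since ||x|| > R, scale = R/||x|| = 3/7.743096 = 0.387442, proj(x) = scale * x
proj(x) = [0.850125, -2.877028]
Step 3: Dot product.
a^T * proj(x) = 1*0.850125 + 4*(-2.877028) = -10.658


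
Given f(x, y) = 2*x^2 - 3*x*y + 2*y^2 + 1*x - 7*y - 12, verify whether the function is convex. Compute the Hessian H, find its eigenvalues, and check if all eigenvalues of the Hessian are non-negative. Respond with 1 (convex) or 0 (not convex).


The Hessian of f(x,y) = 2*x^2 - 3*x*y + 2*y^2 + 1*x - 7*y - 12 is:
H = [[4, -3], [-3, 4]]
Trace = 4 + 4 = 8
Determinant = 4*4 - (-3)^2 = 7
Discriminant = (8)^2 - 4*7 = 36.0
Eigenvalues: lambda_1 = 1.0, lambda_2 = 7.0
The function is convex.

1


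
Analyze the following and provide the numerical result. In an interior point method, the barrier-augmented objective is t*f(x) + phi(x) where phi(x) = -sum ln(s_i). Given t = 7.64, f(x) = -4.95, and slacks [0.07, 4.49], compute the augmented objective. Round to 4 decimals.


Step 1: Compute log-barrier.
ln values: [-2.6593, 1.5019]
phi = -(-2.6593 + 1.5019) = 1.1574
Step 2: Compute augmented objective.
t*f(x) = 7.64*-4.95 = -37.818
Total = -37.818 + 1.1574 = -36.6606


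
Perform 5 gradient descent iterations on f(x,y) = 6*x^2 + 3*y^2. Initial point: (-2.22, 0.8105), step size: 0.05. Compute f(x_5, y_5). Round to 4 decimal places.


Gradient descent on f(x,y) = 6*x^2 + 3*y^2.
Starting point: (-2.22, 0.8105), alpha = 0.05
Step 1: grad_x = 2*6*-2.22 = -26.64, grad_y = 2*3*0.8105 = 4.863
  x_1 = -2.22 - 0.05*-26.64 = -0.888
  y_1 = 0.8105 - 0.05*4.863 = 0.5674
Step 2: grad_x = 2*6*-0.888 = -10.656, grad_y = 2*3*0.5674 = 3.4041
  x_2 = -0.888 - 0.05*-10.656 = -0.3552
  y_2 = 0.5674 - 0.05*3.4041 = 0.3971
Step 3: grad_x = 2*6*-0.3552 = -4.2624, grad_y = 2*3*0.3971 = 2.3829
  x_3 = -0.3552 - 0.05*-4.2624 = -0.1421
  y_3 = 0.3971 - 0.05*2.3829 = 0.278
Step 4: grad_x = 2*6*-0.1421 = -1.705, grad_y = 2*3*0.278 = 1.668
  x_4 = -0.1421 - 0.05*-1.705 = -0.0568
  y_4 = 0.278 - 0.05*1.668 = 0.1946
Step 5: grad_x = 2*6*-0.0568 = -0.682, grad_y = 2*3*0.1946 = 1.1676
  x_5 = -0.0568 - 0.05*-0.682 = -0.0227
  y_5 = 0.1946 - 0.05*1.1676 = 0.1362
f(-0.0227, 0.1362) = 6*(-0.0227)^2 + 3*0.1362^2 = 0.0588
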